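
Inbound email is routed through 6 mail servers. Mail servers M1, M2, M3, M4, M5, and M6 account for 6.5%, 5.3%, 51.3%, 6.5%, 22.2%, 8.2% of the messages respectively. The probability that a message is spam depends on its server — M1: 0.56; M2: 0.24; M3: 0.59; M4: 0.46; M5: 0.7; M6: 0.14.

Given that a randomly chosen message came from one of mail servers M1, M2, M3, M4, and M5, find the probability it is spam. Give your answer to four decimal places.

0.5851

Let J = {M1, M2, M3, M4, M5}.
P(J) = 0.065 + 0.053 + 0.513 + 0.065 + 0.222 = 0.918.
P(S ∩ J) = 0.56·0.065 + 0.24·0.053 + 0.59·0.513 + 0.46·0.065 + 0.7·0.222 = 0.0364 + 0.01272 + 0.30267 + 0.0299 + 0.1554 = 0.53709.
P(S | J) = 0.53709 / 0.918 = 0.585065…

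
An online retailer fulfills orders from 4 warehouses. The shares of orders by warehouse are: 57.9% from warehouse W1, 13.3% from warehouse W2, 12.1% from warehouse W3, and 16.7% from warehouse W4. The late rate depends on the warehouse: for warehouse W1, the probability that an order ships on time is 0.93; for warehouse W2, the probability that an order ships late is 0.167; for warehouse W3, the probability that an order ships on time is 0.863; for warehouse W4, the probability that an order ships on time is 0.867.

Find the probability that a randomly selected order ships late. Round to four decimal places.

P(L|W1) = 1 − 0.93 = 0.07.
P(L|W3) = 1 − 0.863 = 0.137.
P(L|W4) = 1 − 0.867 = 0.133.
P(L) = P(L|W1)·P(W1) + P(L|W2)·P(W2) + P(L|W3)·P(W3) + P(L|W4)·P(W4)
      = 0.07·0.579 + 0.167·0.133 + 0.137·0.121 + 0.133·0.167
      = 0.04053 + 0.022211 + 0.016577 + 0.022211 = 0.101529

P(L) ≈ 0.1015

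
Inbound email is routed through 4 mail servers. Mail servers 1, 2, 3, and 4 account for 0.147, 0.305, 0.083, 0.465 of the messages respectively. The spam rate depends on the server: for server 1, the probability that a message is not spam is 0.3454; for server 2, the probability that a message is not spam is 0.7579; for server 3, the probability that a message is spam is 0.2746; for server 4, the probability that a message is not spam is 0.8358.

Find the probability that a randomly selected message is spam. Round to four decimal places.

P(S) ≈ 0.2692

P(S|1) = 1 − 0.3454 = 0.6546.
P(S|2) = 1 − 0.7579 = 0.2421.
P(S|4) = 1 − 0.8358 = 0.1642.
P(S) = P(S|1)·P(1) + P(S|2)·P(2) + P(S|3)·P(3) + P(S|4)·P(4)
      = 0.6546·0.147 + 0.2421·0.305 + 0.2746·0.083 + 0.1642·0.465
      = 0.0962262 + 0.0738405 + 0.0227918 + 0.076353 = 0.2692115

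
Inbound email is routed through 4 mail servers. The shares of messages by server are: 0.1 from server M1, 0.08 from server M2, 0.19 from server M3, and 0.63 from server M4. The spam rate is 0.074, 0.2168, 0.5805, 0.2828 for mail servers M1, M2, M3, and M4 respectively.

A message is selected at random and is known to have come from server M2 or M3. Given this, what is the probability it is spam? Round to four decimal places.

P(S|J) ≈ 0.4727

Let J = {M2, M3}.
P(J) = 0.08 + 0.19 = 0.27.
P(S ∩ J) = 0.2168·0.08 + 0.5805·0.19 = 0.017344 + 0.110295 = 0.127639.
P(S | J) = 0.127639 / 0.27 = 0.472737…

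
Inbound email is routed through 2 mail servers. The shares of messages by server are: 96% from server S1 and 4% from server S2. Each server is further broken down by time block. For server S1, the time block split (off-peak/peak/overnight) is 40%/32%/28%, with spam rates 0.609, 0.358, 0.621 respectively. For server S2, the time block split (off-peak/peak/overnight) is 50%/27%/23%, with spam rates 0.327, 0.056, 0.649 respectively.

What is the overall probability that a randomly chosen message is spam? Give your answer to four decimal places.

P(S|S1) = 0.4·0.609 + 0.32·0.358 + 0.28·0.621 = 0.2436 + 0.11456 + 0.17388 = 0.53204
P(S|S2) = 0.5·0.327 + 0.27·0.056 + 0.23·0.649 = 0.1635 + 0.01512 + 0.14927 = 0.32789
By total probability over the outer partition,
P(S) = 0.96·0.53204 + 0.04·0.32789
      = 0.5107584 + 0.0131156 = 0.523874

0.5239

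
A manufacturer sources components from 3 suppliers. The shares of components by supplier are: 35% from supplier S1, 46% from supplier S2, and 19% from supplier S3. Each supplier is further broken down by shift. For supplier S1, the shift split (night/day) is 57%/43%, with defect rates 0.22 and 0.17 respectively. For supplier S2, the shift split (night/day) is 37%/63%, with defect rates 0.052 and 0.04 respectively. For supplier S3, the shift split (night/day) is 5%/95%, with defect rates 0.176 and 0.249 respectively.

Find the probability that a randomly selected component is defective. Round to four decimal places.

P(D|S1) = 0.57·0.22 + 0.43·0.17 = 0.1254 + 0.0731 = 0.1985
P(D|S2) = 0.37·0.052 + 0.63·0.04 = 0.01924 + 0.0252 = 0.04444
P(D|S3) = 0.05·0.176 + 0.95·0.249 = 0.0088 + 0.23655 = 0.24535
Then overall,
P(D) = 0.35·0.1985 + 0.46·0.04444 + 0.19·0.24535
      = 0.069475 + 0.0204424 + 0.0466165 = 0.1365339

P(D) ≈ 0.1365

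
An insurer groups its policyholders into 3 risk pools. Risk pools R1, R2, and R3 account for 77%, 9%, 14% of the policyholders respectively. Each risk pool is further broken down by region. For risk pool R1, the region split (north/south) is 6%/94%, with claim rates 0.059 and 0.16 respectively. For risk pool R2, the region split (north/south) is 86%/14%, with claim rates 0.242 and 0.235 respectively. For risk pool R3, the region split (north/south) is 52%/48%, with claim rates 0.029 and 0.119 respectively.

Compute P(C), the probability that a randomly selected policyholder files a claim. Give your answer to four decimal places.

0.1503

P(C|R1) = 0.06·0.059 + 0.94·0.16 = 0.00354 + 0.1504 = 0.15394
P(C|R2) = 0.86·0.242 + 0.14·0.235 = 0.20812 + 0.0329 = 0.24102
P(C|R3) = 0.52·0.029 + 0.48·0.119 = 0.01508 + 0.05712 = 0.0722
Then overall,
P(C) = 0.77·0.15394 + 0.09·0.24102 + 0.14·0.0722
      = 0.1185338 + 0.0216918 + 0.010108 = 0.1503336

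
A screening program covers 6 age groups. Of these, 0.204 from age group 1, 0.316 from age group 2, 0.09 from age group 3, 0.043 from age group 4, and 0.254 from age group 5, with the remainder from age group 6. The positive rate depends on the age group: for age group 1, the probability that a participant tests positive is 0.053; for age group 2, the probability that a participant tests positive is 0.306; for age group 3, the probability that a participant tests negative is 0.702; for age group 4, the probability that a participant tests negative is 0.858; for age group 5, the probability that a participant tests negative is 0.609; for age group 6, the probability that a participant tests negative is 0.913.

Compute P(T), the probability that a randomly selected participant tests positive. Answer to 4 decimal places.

P(6) = 1 − (0.204 + 0.316 + 0.09 + 0.043 + 0.254) = 0.093.
P(T|3) = 1 − 0.702 = 0.298.
P(T|4) = 1 − 0.858 = 0.142.
P(T|5) = 1 − 0.609 = 0.391.
P(T|6) = 1 − 0.913 = 0.087.
P(T) = P(T|1)·P(1) + P(T|2)·P(2) + P(T|3)·P(3) + P(T|4)·P(4) + P(T|5)·P(5) + P(T|6)·P(6)
      = 0.053·0.204 + 0.306·0.316 + 0.298·0.09 + 0.142·0.043 + 0.391·0.254 + 0.087·0.093
      = 0.010812 + 0.096696 + 0.02682 + 0.006106 + 0.099314 + 0.008091 = 0.247839

0.2478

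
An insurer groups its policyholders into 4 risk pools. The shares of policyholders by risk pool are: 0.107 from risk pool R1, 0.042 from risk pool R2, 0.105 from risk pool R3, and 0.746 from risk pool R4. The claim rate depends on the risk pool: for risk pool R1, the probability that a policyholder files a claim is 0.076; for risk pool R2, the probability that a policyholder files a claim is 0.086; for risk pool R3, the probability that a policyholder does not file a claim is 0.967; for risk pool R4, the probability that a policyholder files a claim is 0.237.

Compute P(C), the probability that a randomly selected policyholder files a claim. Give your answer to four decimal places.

P(C) ≈ 0.1920

P(C|R3) = 1 − 0.967 = 0.033.
By the law of total probability,
P(C) = P(C|R1)·P(R1) + P(C|R2)·P(R2) + P(C|R3)·P(R3) + P(C|R4)·P(R4)
      = 0.076·0.107 + 0.086·0.042 + 0.033·0.105 + 0.237·0.746
      = 0.008132 + 0.003612 + 0.003465 + 0.176802 = 0.192011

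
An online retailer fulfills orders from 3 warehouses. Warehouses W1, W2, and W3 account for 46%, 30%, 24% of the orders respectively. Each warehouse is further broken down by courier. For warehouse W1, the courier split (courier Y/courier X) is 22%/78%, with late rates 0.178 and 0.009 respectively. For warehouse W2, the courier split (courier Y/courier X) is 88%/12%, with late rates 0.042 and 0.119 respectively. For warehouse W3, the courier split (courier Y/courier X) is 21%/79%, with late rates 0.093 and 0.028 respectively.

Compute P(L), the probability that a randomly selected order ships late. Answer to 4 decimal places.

P(L) ≈ 0.0466

P(L|W1) = 0.22·0.178 + 0.78·0.009 = 0.03916 + 0.00702 = 0.04618
P(L|W2) = 0.88·0.042 + 0.12·0.119 = 0.03696 + 0.01428 = 0.05124
P(L|W3) = 0.21·0.093 + 0.79·0.028 = 0.01953 + 0.02212 = 0.04165
By total probability over the outer partition,
P(L) = 0.46·0.04618 + 0.3·0.05124 + 0.24·0.04165
      = 0.0212428 + 0.015372 + 0.009996 = 0.0466108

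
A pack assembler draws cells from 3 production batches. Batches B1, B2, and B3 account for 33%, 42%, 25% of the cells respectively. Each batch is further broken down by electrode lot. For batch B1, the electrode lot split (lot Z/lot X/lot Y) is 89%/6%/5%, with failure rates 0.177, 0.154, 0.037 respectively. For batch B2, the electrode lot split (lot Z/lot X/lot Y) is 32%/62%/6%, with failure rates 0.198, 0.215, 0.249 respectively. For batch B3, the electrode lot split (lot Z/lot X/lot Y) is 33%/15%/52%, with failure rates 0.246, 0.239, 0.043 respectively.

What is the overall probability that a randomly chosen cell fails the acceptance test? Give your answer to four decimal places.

0.1794

P(F|B1) = 0.89·0.177 + 0.06·0.154 + 0.05·0.037 = 0.15753 + 0.00924 + 0.00185 = 0.16862
P(F|B2) = 0.32·0.198 + 0.62·0.215 + 0.06·0.249 = 0.06336 + 0.1333 + 0.01494 = 0.2116
P(F|B3) = 0.33·0.246 + 0.15·0.239 + 0.52·0.043 = 0.08118 + 0.03585 + 0.02236 = 0.13939
By total probability over the outer partition,
P(F) = 0.33·0.16862 + 0.42·0.2116 + 0.25·0.13939
      = 0.0556446 + 0.088872 + 0.0348475 = 0.1793641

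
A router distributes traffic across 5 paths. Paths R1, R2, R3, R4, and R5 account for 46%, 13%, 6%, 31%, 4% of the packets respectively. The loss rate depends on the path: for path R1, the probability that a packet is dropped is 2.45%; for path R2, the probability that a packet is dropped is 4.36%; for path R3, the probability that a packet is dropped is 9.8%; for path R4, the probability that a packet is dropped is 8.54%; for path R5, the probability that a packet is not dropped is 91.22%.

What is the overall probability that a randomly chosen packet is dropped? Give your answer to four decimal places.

P(L|R5) = 1 − 0.9122 = 0.0878.
P(L) = P(L|R1)·P(R1) + P(L|R2)·P(R2) + P(L|R3)·P(R3) + P(L|R4)·P(R4) + P(L|R5)·P(R5)
      = 0.0245·0.46 + 0.0436·0.13 + 0.098·0.06 + 0.0854·0.31 + 0.0878·0.04
      = 0.01127 + 0.005668 + 0.00588 + 0.026474 + 0.003512 = 0.052804

0.0528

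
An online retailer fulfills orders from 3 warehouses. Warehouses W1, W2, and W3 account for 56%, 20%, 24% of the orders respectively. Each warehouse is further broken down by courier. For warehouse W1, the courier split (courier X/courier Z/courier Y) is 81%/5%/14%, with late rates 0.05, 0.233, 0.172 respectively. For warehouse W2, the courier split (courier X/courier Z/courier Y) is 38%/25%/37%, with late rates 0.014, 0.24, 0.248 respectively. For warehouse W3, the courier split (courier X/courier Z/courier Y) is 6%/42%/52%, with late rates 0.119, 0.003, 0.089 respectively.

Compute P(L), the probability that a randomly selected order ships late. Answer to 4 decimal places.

P(L) ≈ 0.0872

P(L|W1) = 0.81·0.05 + 0.05·0.233 + 0.14·0.172 = 0.0405 + 0.01165 + 0.02408 = 0.07623
P(L|W2) = 0.38·0.014 + 0.25·0.24 + 0.37·0.248 = 0.00532 + 0.06 + 0.09176 = 0.15708
P(L|W3) = 0.06·0.119 + 0.42·0.003 + 0.52·0.089 = 0.00714 + 0.00126 + 0.04628 = 0.05468
By total probability over the outer partition,
P(L) = 0.56·0.07623 + 0.2·0.15708 + 0.24·0.05468
      = 0.0426888 + 0.031416 + 0.0131232 = 0.087228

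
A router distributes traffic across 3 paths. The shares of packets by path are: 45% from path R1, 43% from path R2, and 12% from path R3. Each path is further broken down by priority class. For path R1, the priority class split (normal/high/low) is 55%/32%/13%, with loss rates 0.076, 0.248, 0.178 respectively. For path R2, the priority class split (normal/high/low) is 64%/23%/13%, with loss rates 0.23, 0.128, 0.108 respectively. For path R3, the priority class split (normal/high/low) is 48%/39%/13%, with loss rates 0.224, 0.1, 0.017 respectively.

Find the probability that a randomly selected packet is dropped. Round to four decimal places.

P(L|R1) = 0.55·0.076 + 0.32·0.248 + 0.13·0.178 = 0.0418 + 0.07936 + 0.02314 = 0.1443
P(L|R2) = 0.64·0.23 + 0.23·0.128 + 0.13·0.108 = 0.1472 + 0.02944 + 0.01404 = 0.19068
P(L|R3) = 0.48·0.224 + 0.39·0.1 + 0.13·0.017 = 0.10752 + 0.039 + 0.00221 = 0.14873
Then overall,
P(L) = 0.45·0.1443 + 0.43·0.19068 + 0.12·0.14873
      = 0.064935 + 0.0819924 + 0.0178476 = 0.164775

0.1648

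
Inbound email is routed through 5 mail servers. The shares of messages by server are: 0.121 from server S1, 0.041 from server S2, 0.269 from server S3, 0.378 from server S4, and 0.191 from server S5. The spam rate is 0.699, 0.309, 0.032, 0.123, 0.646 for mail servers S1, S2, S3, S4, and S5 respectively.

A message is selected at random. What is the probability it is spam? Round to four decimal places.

0.2757

By the law of total probability,
P(S) = P(S|S1)·P(S1) + P(S|S2)·P(S2) + P(S|S3)·P(S3) + P(S|S4)·P(S4) + P(S|S5)·P(S5)
      = 0.699·0.121 + 0.309·0.041 + 0.032·0.269 + 0.123·0.378 + 0.646·0.191
      = 0.084579 + 0.012669 + 0.008608 + 0.046494 + 0.123386 = 0.275736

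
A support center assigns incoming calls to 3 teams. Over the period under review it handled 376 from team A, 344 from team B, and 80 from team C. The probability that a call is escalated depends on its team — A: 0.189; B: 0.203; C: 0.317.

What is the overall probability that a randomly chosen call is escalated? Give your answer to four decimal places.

Total: 376 + 344 + 80 = 800.
P(A) = 376/800 = 0.47. P(B) = 344/800 = 0.43. P(C) = 80/800 = 0.1.
Summing over the partition,
P(E) = P(E|A)·P(A) + P(E|B)·P(B) + P(E|C)·P(C)
      = 0.189·0.47 + 0.203·0.43 + 0.317·0.1
      = 0.08883 + 0.08729 + 0.0317 = 0.20782

P(E) ≈ 0.2078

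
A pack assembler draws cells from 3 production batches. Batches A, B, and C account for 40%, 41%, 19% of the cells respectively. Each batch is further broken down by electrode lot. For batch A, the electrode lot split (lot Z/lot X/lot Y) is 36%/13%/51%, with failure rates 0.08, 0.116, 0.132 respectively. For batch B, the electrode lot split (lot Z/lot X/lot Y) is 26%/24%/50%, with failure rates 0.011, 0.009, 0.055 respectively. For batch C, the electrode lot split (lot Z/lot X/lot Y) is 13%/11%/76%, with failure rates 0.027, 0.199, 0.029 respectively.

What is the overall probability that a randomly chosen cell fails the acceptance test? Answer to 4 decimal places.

P(F|A) = 0.36·0.08 + 0.13·0.116 + 0.51·0.132 = 0.0288 + 0.01508 + 0.06732 = 0.1112
P(F|B) = 0.26·0.011 + 0.24·0.009 + 0.5·0.055 = 0.00286 + 0.00216 + 0.0275 = 0.03252
P(F|C) = 0.13·0.027 + 0.11·0.199 + 0.76·0.029 = 0.00351 + 0.02189 + 0.02204 = 0.04744
By total probability over the outer partition,
P(F) = 0.4·0.1112 + 0.41·0.03252 + 0.19·0.04744
      = 0.04448 + 0.0133332 + 0.0090136 = 0.0668268

0.0668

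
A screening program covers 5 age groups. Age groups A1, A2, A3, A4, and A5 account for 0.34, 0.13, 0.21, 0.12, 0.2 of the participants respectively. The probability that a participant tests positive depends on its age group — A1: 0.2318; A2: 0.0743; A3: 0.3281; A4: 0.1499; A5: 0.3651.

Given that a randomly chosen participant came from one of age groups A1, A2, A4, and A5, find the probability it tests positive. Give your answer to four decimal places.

Let S = {A1, A2, A4, A5}.
P(S) = 0.34 + 0.13 + 0.12 + 0.2 = 0.79.
P(T ∩ S) = 0.2318·0.34 + 0.0743·0.13 + 0.1499·0.12 + 0.3651·0.2 = 0.078812 + 0.009659 + 0.017988 + 0.07302 = 0.179479.
P(T | S) = 0.179479 / 0.79 = 0.227189…

0.2272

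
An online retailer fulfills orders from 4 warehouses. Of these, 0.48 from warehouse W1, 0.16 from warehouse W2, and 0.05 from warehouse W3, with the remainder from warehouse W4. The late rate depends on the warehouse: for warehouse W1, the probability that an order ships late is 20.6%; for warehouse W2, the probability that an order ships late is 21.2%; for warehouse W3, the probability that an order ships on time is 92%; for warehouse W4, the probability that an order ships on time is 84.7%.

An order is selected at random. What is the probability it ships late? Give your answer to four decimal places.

0.1842

P(W4) = 1 − (0.48 + 0.16 + 0.05) = 0.31.
P(L|W3) = 1 − 0.92 = 0.08.
P(L|W4) = 1 − 0.847 = 0.153.
P(L) = P(L|W1)·P(W1) + P(L|W2)·P(W2) + P(L|W3)·P(W3) + P(L|W4)·P(W4)
      = 0.206·0.48 + 0.212·0.16 + 0.08·0.05 + 0.153·0.31
      = 0.09888 + 0.03392 + 0.004 + 0.04743 = 0.18423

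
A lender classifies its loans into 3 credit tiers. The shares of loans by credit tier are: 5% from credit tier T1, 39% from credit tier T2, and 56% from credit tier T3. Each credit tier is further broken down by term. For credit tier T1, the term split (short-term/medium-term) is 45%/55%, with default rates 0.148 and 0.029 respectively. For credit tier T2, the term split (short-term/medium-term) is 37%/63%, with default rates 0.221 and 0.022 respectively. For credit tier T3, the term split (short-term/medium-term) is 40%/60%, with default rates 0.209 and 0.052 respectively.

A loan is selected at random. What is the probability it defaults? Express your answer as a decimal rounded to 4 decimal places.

P(D|T1) = 0.45·0.148 + 0.55·0.029 = 0.0666 + 0.01595 = 0.08255
P(D|T2) = 0.37·0.221 + 0.63·0.022 = 0.08177 + 0.01386 = 0.09563
P(D|T3) = 0.4·0.209 + 0.6·0.052 = 0.0836 + 0.0312 = 0.1148
Then overall,
P(D) = 0.05·0.08255 + 0.39·0.09563 + 0.56·0.1148
      = 0.0041275 + 0.0372957 + 0.064288 = 0.1057112

P(D) ≈ 0.1057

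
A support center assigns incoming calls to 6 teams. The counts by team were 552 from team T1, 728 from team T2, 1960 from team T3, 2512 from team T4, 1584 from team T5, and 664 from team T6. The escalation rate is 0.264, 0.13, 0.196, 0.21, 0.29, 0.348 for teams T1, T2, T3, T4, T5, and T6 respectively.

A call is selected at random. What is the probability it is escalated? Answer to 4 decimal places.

P(E) ≈ 0.2303

Total: 552 + 728 + 1960 + 2512 + 1584 + 664 = 8000.
P(T1) = 552/8000 = 0.069. P(T2) = 728/8000 = 0.091. P(T3) = 1960/8000 = 0.245. P(T4) = 2512/8000 = 0.314. P(T5) = 1584/8000 = 0.198. P(T6) = 664/8000 = 0.083.
P(E) = P(E|T1)·P(T1) + P(E|T2)·P(T2) + P(E|T3)·P(T3) + P(E|T4)·P(T4) + P(E|T5)·P(T5) + P(E|T6)·P(T6)
      = 0.264·0.069 + 0.13·0.091 + 0.196·0.245 + 0.21·0.314 + 0.29·0.198 + 0.348·0.083
      = 0.018216 + 0.01183 + 0.04802 + 0.06594 + 0.05742 + 0.028884 = 0.23031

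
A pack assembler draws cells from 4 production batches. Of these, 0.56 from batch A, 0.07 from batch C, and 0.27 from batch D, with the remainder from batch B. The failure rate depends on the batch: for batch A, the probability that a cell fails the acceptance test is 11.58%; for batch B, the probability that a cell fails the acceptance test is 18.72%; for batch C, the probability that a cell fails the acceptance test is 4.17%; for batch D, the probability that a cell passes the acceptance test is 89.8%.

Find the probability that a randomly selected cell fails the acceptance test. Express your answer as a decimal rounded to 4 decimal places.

P(B) = 1 − (0.56 + 0.07 + 0.27) = 0.1.
P(F|D) = 1 − 0.898 = 0.102.
P(F) = P(F|A)·P(A) + P(F|B)·P(B) + P(F|C)·P(C) + P(F|D)·P(D)
      = 0.1158·0.56 + 0.1872·0.1 + 0.0417·0.07 + 0.102·0.27
      = 0.064848 + 0.01872 + 0.002919 + 0.02754 = 0.114027

P(F) ≈ 0.1140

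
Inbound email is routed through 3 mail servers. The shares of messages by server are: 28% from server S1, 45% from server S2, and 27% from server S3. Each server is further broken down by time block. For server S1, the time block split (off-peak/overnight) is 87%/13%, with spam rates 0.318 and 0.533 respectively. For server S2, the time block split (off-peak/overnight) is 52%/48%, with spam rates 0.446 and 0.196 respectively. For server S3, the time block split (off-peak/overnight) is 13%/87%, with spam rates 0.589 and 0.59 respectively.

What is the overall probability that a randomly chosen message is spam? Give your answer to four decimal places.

P(S) ≈ 0.4028

P(S|S1) = 0.87·0.318 + 0.13·0.533 = 0.27666 + 0.06929 = 0.34595
P(S|S2) = 0.52·0.446 + 0.48·0.196 = 0.23192 + 0.09408 = 0.326
P(S|S3) = 0.13·0.589 + 0.87·0.59 = 0.07657 + 0.5133 = 0.58987
By total probability over the outer partition,
P(S) = 0.28·0.34595 + 0.45·0.326 + 0.27·0.58987
      = 0.096866 + 0.1467 + 0.1592649 = 0.4028309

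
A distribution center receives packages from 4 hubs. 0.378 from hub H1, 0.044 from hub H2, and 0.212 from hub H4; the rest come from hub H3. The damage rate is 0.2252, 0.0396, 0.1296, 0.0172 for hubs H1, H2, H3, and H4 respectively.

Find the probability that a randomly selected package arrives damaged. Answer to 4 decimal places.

0.1379

P(H3) = 1 − (0.378 + 0.044 + 0.212) = 0.366.
P(D) = P(D|H1)·P(H1) + P(D|H2)·P(H2) + P(D|H3)·P(H3) + P(D|H4)·P(H4)
      = 0.2252·0.378 + 0.0396·0.044 + 0.1296·0.366 + 0.0172·0.212
      = 0.0851256 + 0.0017424 + 0.0474336 + 0.0036464 = 0.137948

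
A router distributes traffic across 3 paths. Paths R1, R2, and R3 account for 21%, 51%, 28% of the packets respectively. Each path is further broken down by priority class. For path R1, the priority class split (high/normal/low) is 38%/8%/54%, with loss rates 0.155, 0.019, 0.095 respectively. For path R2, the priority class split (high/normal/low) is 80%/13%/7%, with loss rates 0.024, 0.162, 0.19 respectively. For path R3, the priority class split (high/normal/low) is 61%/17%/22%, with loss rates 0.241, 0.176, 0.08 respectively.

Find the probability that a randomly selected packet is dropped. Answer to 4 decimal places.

P(L|R1) = 0.38·0.155 + 0.08·0.019 + 0.54·0.095 = 0.0589 + 0.00152 + 0.0513 = 0.11172
P(L|R2) = 0.8·0.024 + 0.13·0.162 + 0.07·0.19 = 0.0192 + 0.02106 + 0.0133 = 0.05356
P(L|R3) = 0.61·0.241 + 0.17·0.176 + 0.22·0.08 = 0.14701 + 0.02992 + 0.0176 = 0.19453
Then overall,
P(L) = 0.21·0.11172 + 0.51·0.05356 + 0.28·0.19453
      = 0.0234612 + 0.0273156 + 0.0544684 = 0.1052452

P(L) ≈ 0.1052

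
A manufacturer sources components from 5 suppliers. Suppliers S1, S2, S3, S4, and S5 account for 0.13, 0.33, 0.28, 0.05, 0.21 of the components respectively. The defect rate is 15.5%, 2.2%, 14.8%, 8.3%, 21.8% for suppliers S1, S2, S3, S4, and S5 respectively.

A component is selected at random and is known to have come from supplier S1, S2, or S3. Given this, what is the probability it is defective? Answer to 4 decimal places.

Let S = {S1, S2, S3}.
P(S) = 0.13 + 0.33 + 0.28 = 0.74.
P(D ∩ S) = 0.155·0.13 + 0.022·0.33 + 0.148·0.28 = 0.02015 + 0.00726 + 0.04144 = 0.06885.
P(D | S) = 0.06885 / 0.74 = 0.093041…

P(D|S) ≈ 0.0930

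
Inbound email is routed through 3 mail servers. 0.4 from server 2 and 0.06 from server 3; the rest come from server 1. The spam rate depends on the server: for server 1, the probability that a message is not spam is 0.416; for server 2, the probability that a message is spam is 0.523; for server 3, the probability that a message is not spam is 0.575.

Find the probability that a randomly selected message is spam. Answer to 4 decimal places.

0.5501

P(1) = 1 − (0.4 + 0.06) = 0.54.
P(S|1) = 1 − 0.416 = 0.584.
P(S|3) = 1 − 0.575 = 0.425.
P(S) = P(S|1)·P(1) + P(S|2)·P(2) + P(S|3)·P(3)
      = 0.584·0.54 + 0.523·0.4 + 0.425·0.06
      = 0.31536 + 0.2092 + 0.0255 = 0.55006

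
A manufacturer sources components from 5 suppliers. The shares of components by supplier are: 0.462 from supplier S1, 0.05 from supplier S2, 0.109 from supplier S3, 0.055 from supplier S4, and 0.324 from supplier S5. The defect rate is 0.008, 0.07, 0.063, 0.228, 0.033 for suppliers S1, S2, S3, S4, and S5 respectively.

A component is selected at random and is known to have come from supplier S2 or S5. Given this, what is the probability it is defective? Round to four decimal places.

P(D|S) ≈ 0.0379

Let S = {S2, S5}.
P(S) = 0.05 + 0.324 = 0.374.
P(D ∩ S) = 0.07·0.05 + 0.033·0.324 = 0.0035 + 0.010692 = 0.014192.
P(D | S) = 0.014192 / 0.374 = 0.037947…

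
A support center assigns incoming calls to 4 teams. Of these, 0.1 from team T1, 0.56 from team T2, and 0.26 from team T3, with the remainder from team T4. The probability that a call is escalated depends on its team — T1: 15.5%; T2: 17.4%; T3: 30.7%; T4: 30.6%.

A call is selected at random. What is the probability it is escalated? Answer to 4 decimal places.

P(T4) = 1 − (0.1 + 0.56 + 0.26) = 0.08.
Summing over the partition,
P(E) = P(E|T1)·P(T1) + P(E|T2)·P(T2) + P(E|T3)·P(T3) + P(E|T4)·P(T4)
      = 0.155·0.1 + 0.174·0.56 + 0.307·0.26 + 0.306·0.08
      = 0.0155 + 0.09744 + 0.07982 + 0.02448 = 0.21724

P(E) ≈ 0.2172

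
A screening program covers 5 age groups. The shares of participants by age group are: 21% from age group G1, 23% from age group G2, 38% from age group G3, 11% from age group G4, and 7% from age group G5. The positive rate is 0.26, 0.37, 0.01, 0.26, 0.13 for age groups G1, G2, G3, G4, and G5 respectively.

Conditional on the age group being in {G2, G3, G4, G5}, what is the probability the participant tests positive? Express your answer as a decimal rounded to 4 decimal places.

Let S = {G2, G3, G4, G5}.
P(S) = 0.23 + 0.38 + 0.11 + 0.07 = 0.79.
P(T ∩ S) = 0.37·0.23 + 0.01·0.38 + 0.26·0.11 + 0.13·0.07 = 0.0851 + 0.0038 + 0.0286 + 0.0091 = 0.1266.
P(T | S) = 0.1266 / 0.79 = 0.160253…

0.1603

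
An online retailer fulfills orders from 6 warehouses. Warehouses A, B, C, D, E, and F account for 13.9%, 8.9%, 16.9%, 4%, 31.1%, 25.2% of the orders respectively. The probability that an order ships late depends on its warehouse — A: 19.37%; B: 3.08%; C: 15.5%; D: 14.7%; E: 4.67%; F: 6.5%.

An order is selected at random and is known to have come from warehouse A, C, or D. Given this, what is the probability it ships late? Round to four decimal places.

0.1695

Let S = {A, C, D}.
P(S) = 0.139 + 0.169 + 0.04 = 0.348.
P(L ∩ S) = 0.1937·0.139 + 0.155·0.169 + 0.147·0.04 = 0.0269243 + 0.026195 + 0.00588 = 0.0589993.
P(L | S) = 0.0589993 / 0.348 = 0.169538…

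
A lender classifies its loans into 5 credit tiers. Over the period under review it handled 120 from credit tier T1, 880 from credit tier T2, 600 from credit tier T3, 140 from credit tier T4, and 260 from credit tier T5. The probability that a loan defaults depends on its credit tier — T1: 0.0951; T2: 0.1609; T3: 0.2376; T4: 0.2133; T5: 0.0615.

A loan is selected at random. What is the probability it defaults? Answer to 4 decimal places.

P(D) ≈ 0.1707

Total: 120 + 880 + 600 + 140 + 260 = 2000.
P(T1) = 120/2000 = 0.06. P(T2) = 880/2000 = 0.44. P(T3) = 600/2000 = 0.3. P(T4) = 140/2000 = 0.07. P(T5) = 260/2000 = 0.13.
P(D) = P(D|T1)·P(T1) + P(D|T2)·P(T2) + P(D|T3)·P(T3) + P(D|T4)·P(T4) + P(D|T5)·P(T5)
      = 0.0951·0.06 + 0.1609·0.44 + 0.2376·0.3 + 0.2133·0.07 + 0.0615·0.13
      = 0.005706 + 0.070796 + 0.07128 + 0.014931 + 0.007995 = 0.170708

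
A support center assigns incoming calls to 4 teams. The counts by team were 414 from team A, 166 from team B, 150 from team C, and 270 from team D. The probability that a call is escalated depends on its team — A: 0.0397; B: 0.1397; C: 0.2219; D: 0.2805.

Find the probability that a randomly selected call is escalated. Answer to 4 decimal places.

0.1486

Total: 414 + 166 + 150 + 270 = 1000.
P(A) = 414/1000 = 0.414. P(B) = 166/1000 = 0.166. P(C) = 150/1000 = 0.15. P(D) = 270/1000 = 0.27.
Using total probability over the partition,
P(E) = P(E|A)·P(A) + P(E|B)·P(B) + P(E|C)·P(C) + P(E|D)·P(D)
      = 0.0397·0.414 + 0.1397·0.166 + 0.2219·0.15 + 0.2805·0.27
      = 0.0164358 + 0.0231902 + 0.033285 + 0.075735 = 0.148646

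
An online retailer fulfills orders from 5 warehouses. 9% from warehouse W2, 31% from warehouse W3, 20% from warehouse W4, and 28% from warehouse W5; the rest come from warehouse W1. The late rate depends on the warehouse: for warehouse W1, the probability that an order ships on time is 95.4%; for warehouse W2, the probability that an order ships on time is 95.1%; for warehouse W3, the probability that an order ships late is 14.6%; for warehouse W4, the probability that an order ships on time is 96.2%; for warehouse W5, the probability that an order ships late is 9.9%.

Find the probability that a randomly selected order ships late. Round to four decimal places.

P(L) ≈ 0.0905

P(W1) = 1 − (0.09 + 0.31 + 0.2 + 0.28) = 0.12.
P(L|W1) = 1 − 0.954 = 0.046.
P(L|W2) = 1 − 0.951 = 0.049.
P(L|W4) = 1 − 0.962 = 0.038.
Using total probability over the partition,
P(L) = P(L|W1)·P(W1) + P(L|W2)·P(W2) + P(L|W3)·P(W3) + P(L|W4)·P(W4) + P(L|W5)·P(W5)
      = 0.046·0.12 + 0.049·0.09 + 0.146·0.31 + 0.038·0.2 + 0.099·0.28
      = 0.00552 + 0.00441 + 0.04526 + 0.0076 + 0.02772 = 0.09051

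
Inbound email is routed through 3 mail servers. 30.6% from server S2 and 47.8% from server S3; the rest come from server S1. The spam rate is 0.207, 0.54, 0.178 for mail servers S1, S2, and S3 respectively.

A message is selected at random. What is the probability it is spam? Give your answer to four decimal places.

P(S1) = 1 − (0.306 + 0.478) = 0.216.
P(S) = P(S|S1)·P(S1) + P(S|S2)·P(S2) + P(S|S3)·P(S3)
      = 0.207·0.216 + 0.54·0.306 + 0.178·0.478
      = 0.044712 + 0.16524 + 0.085084 = 0.295036

0.2950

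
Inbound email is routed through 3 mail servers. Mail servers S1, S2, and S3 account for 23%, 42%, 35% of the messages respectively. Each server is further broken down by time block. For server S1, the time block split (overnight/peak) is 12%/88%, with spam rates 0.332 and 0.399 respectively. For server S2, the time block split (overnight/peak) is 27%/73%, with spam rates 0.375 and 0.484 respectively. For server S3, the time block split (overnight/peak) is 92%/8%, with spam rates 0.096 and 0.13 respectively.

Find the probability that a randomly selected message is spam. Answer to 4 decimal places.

0.3154

P(S|S1) = 0.12·0.332 + 0.88·0.399 = 0.03984 + 0.35112 = 0.39096
P(S|S2) = 0.27·0.375 + 0.73·0.484 = 0.10125 + 0.35332 = 0.45457
P(S|S3) = 0.92·0.096 + 0.08·0.13 = 0.08832 + 0.0104 = 0.09872
Then overall,
P(S) = 0.23·0.39096 + 0.42·0.45457 + 0.35·0.09872
      = 0.0899208 + 0.1909194 + 0.034552 = 0.3153922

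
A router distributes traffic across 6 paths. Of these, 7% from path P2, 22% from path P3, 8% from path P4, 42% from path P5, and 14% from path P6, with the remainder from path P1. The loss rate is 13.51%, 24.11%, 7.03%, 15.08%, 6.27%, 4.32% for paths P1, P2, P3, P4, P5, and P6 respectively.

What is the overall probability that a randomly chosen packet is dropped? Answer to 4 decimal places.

P(L) ≈ 0.0862

P(P1) = 1 − (0.07 + 0.22 + 0.08 + 0.42 + 0.14) = 0.07.
P(L) = P(L|P1)·P(P1) + P(L|P2)·P(P2) + P(L|P3)·P(P3) + P(L|P4)·P(P4) + P(L|P5)·P(P5) + P(L|P6)·P(P6)
      = 0.1351·0.07 + 0.2411·0.07 + 0.0703·0.22 + 0.1508·0.08 + 0.0627·0.42 + 0.0432·0.14
      = 0.009457 + 0.016877 + 0.015466 + 0.012064 + 0.026334 + 0.006048 = 0.086246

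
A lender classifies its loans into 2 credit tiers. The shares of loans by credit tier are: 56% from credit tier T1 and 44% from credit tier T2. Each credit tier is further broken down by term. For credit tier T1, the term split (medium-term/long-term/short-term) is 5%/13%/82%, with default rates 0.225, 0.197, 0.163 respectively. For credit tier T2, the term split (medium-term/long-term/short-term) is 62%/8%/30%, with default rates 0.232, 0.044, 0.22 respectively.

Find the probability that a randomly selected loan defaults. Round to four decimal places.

P(D|T1) = 0.05·0.225 + 0.13·0.197 + 0.82·0.163 = 0.01125 + 0.02561 + 0.13366 = 0.17052
P(D|T2) = 0.62·0.232 + 0.08·0.044 + 0.3·0.22 = 0.14384 + 0.00352 + 0.066 = 0.21336
Then overall,
P(D) = 0.56·0.17052 + 0.44·0.21336
      = 0.0954912 + 0.0938784 = 0.1893696

P(D) ≈ 0.1894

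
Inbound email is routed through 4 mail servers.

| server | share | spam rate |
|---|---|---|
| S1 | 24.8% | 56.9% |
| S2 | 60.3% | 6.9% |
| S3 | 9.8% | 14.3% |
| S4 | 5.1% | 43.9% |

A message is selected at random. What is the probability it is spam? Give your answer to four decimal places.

P(S) = P(S|S1)·P(S1) + P(S|S2)·P(S2) + P(S|S3)·P(S3) + P(S|S4)·P(S4)
      = 0.569·0.248 + 0.069·0.603 + 0.143·0.098 + 0.439·0.051
      = 0.141112 + 0.041607 + 0.014014 + 0.022389 = 0.219122

0.2191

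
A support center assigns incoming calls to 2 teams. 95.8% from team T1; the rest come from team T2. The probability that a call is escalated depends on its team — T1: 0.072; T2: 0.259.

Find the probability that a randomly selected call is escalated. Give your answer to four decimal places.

0.0799

P(T2) = 1 − (0.958) = 0.042.
By the law of total probability,
P(E) = P(E|T1)·P(T1) + P(E|T2)·P(T2)
      = 0.072·0.958 + 0.259·0.042
      = 0.068976 + 0.010878 = 0.079854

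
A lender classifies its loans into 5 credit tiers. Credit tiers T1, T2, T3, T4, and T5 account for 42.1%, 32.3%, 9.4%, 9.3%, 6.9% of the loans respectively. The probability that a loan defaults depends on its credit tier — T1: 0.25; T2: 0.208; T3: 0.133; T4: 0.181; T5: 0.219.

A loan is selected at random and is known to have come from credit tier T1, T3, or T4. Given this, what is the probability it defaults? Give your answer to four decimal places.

Let S = {T1, T3, T4}.
P(S) = 0.421 + 0.094 + 0.093 = 0.608.
P(D ∩ S) = 0.25·0.421 + 0.133·0.094 + 0.181·0.093 = 0.10525 + 0.012502 + 0.016833 = 0.134585.
P(D | S) = 0.134585 / 0.608 = 0.221357…

0.2214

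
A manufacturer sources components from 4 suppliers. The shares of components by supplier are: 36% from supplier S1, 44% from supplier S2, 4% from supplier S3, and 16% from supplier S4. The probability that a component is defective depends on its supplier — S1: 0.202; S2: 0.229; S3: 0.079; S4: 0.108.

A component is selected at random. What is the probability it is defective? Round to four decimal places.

0.1939

P(D) = P(D|S1)·P(S1) + P(D|S2)·P(S2) + P(D|S3)·P(S3) + P(D|S4)·P(S4)
      = 0.202·0.36 + 0.229·0.44 + 0.079·0.04 + 0.108·0.16
      = 0.07272 + 0.10076 + 0.00316 + 0.01728 = 0.19392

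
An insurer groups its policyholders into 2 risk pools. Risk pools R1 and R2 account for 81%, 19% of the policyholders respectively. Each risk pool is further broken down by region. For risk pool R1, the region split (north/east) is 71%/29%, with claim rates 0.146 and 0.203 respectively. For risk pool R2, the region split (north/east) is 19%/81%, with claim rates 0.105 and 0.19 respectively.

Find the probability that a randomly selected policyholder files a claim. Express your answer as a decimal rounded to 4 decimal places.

P(C) ≈ 0.1647

P(C|R1) = 0.71·0.146 + 0.29·0.203 = 0.10366 + 0.05887 = 0.16253
P(C|R2) = 0.19·0.105 + 0.81·0.19 = 0.01995 + 0.1539 = 0.17385
Then overall,
P(C) = 0.81·0.16253 + 0.19·0.17385
      = 0.1316493 + 0.0330315 = 0.1646808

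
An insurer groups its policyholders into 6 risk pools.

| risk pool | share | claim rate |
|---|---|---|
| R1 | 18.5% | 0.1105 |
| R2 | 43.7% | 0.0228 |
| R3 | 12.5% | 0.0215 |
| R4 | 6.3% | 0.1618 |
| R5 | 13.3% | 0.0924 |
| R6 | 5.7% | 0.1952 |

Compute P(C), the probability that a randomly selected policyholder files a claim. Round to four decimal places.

P(C) = P(C|R1)·P(R1) + P(C|R2)·P(R2) + P(C|R3)·P(R3) + P(C|R4)·P(R4) + P(C|R5)·P(R5) + P(C|R6)·P(R6)
      = 0.1105·0.185 + 0.0228·0.437 + 0.0215·0.125 + 0.1618·0.063 + 0.0924·0.133 + 0.1952·0.057
      = 0.0204425 + 0.0099636 + 0.0026875 + 0.0101934 + 0.0122892 + 0.0111264 = 0.0667026

P(C) ≈ 0.0667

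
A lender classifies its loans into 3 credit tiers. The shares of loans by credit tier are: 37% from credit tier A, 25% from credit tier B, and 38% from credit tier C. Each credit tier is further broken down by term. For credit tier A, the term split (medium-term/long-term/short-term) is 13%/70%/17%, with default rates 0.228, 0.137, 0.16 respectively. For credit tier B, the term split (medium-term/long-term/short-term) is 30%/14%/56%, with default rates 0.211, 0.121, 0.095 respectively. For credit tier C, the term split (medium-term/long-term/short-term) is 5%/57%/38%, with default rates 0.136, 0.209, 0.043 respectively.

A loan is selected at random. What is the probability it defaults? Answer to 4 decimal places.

P(D) ≈ 0.1439

P(D|A) = 0.13·0.228 + 0.7·0.137 + 0.17·0.16 = 0.02964 + 0.0959 + 0.0272 = 0.15274
P(D|B) = 0.3·0.211 + 0.14·0.121 + 0.56·0.095 = 0.0633 + 0.01694 + 0.0532 = 0.13344
P(D|C) = 0.05·0.136 + 0.57·0.209 + 0.38·0.043 = 0.0068 + 0.11913 + 0.01634 = 0.14227
Then overall,
P(D) = 0.37·0.15274 + 0.25·0.13344 + 0.38·0.14227
      = 0.0565138 + 0.03336 + 0.0540626 = 0.1439364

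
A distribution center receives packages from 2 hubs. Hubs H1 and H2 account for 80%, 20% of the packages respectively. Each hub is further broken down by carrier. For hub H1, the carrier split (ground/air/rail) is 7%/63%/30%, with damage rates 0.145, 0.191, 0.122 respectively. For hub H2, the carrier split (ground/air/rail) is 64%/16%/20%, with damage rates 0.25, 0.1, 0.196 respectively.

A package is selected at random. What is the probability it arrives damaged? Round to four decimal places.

P(D) ≈ 0.1767

P(D|H1) = 0.07·0.145 + 0.63·0.191 + 0.3·0.122 = 0.01015 + 0.12033 + 0.0366 = 0.16708
P(D|H2) = 0.64·0.25 + 0.16·0.1 + 0.2·0.196 = 0.16 + 0.016 + 0.0392 = 0.2152
Then overall,
P(D) = 0.8·0.16708 + 0.2·0.2152
      = 0.133664 + 0.04304 = 0.176704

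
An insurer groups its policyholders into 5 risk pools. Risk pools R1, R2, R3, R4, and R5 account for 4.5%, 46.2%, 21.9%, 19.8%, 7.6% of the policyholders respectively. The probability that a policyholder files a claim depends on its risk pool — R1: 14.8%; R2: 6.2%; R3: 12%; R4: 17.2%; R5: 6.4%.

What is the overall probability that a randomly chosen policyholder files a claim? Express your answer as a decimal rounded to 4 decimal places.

0.1005

P(C) = P(C|R1)·P(R1) + P(C|R2)·P(R2) + P(C|R3)·P(R3) + P(C|R4)·P(R4) + P(C|R5)·P(R5)
      = 0.148·0.045 + 0.062·0.462 + 0.12·0.219 + 0.172·0.198 + 0.064·0.076
      = 0.00666 + 0.028644 + 0.02628 + 0.034056 + 0.004864 = 0.100504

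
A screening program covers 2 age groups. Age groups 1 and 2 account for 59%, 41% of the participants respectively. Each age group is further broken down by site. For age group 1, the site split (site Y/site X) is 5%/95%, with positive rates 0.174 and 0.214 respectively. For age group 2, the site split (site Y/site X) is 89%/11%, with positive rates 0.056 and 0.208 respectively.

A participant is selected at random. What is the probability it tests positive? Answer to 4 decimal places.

0.1549

P(T|1) = 0.05·0.174 + 0.95·0.214 = 0.0087 + 0.2033 = 0.212
P(T|2) = 0.89·0.056 + 0.11·0.208 = 0.04984 + 0.02288 = 0.07272
By total probability over the outer partition,
P(T) = 0.59·0.212 + 0.41·0.07272
      = 0.12508 + 0.0298152 = 0.1548952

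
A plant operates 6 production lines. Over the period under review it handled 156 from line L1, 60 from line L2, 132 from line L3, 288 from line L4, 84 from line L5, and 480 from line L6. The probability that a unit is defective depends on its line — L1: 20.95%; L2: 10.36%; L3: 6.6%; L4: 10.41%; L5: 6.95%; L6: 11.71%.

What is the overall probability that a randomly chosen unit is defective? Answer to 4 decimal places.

Total: 156 + 60 + 132 + 288 + 84 + 480 = 1200.
P(L1) = 156/1200 = 0.13. P(L2) = 60/1200 = 0.05. P(L3) = 132/1200 = 0.11. P(L4) = 288/1200 = 0.24. P(L5) = 84/1200 = 0.07. P(L6) = 480/1200 = 0.4.
P(D) = P(D|L1)·P(L1) + P(D|L2)·P(L2) + P(D|L3)·P(L3) + P(D|L4)·P(L4) + P(D|L5)·P(L5) + P(D|L6)·P(L6)
      = 0.2095·0.13 + 0.1036·0.05 + 0.066·0.11 + 0.1041·0.24 + 0.0695·0.07 + 0.1171·0.4
      = 0.027235 + 0.00518 + 0.00726 + 0.024984 + 0.004865 + 0.04684 = 0.116364

P(D) ≈ 0.1164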